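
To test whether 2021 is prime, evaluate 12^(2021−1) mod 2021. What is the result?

12^1 ≡ 12 (mod 2021)
12^2 ≡ 12^2 = 144 ≡ 144 (mod 2021)
12^4 ≡ 144^2 = 20736 ≡ 526 (mod 2021)
12^8 ≡ 526^2 = 276676 ≡ 1820 (mod 2021)
12^16 ≡ 1820^2 = 3312400 ≡ 2002 (mod 2021)
12^32 ≡ 2002^2 = 4008004 ≡ 361 (mod 2021)
12^64 ≡ 361^2 = 130321 ≡ 977 (mod 2021)
12^128 ≡ 977^2 = 954529 ≡ 617 (mod 2021)
12^256 ≡ 617^2 = 380689 ≡ 741 (mod 2021)
12^512 ≡ 741^2 = 549081 ≡ 1390 (mod 2021)
12^1024 ≡ 1390^2 = 1932100 ≡ 24 (mod 2021)
2020 = 1024 + 512 + 256 + 128 + 64 + 32 + 4 in binary powers of 2.
So 12^2020 ≡ 24 · 1390 · 741 · 617 · 977 · 361 · 526 ≡ 397 (mod 2021).
Since 397 ≠ 1, base 12 is a Fermat witness: 2021 is composite.

397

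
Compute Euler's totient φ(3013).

2860

Factor: 3013 = 23 · 131.
φ(3013) = (23−1) · (131−1) = 22 · 130 = 2860.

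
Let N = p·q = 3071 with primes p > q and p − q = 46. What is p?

83

Since p = q + 46, we have 3071 = q(q + 46), so q² + 46q − 3071 = 0.
Discriminant: 46² + 4·3071 = 2116 + 12284 = 14400; √14400 = 120.
q = (−46 + 120)/2 = 37, and p = q + 46 = 83.
Check: 37 · 83 = 3071.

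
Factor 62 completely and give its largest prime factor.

31

62 = 2 · 31
31 is prime.
So 62 = 2 · 31; the largest prime factor is 31.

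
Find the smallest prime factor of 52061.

79

52061 is odd.
Digit sum 14, not divisible by 3.
Ends in 1: not divisible by 5.
7: 52061 = 7·7437 + 2
11: 52061 = 11·4732 + 9
13: 52061 = 13·4004 + 9
17: 52061 = 17·3062 + 7
19: 52061 = 19·2740 + 1
23: 52061 = 23·2263 + 12
29: 52061 = 29·1795 + 6
31: 52061 = 31·1679 + 12
37: 52061 = 37·1407 + 2
41: 52061 = 41·1269 + 32
43: 52061 = 43·1210 + 31
47: 52061 = 47·1107 + 32
53: 52061 = 53·982 + 15
59: 52061 = 59·882 + 23
61: 52061 = 61·853 + 28
67: 52061 = 67·777 + 2
71: 52061 = 71·733 + 18
73: 52061 = 73·713 + 12
79: 52061 = 79·659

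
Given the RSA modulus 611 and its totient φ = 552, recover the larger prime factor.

φ(n) = (p−1)(q−1) = n − (p+q) + 1, so p + q = 611 − 552 + 1 = 60.
p and q are the roots of t² − 60t + 611 = 0.
Discriminant: 60² − 4·611 = 3600 − 2444 = 1156; √1156 = 34.
q = (60 − 34)/2 = 13, p = (60 + 34)/2 = 47.
Check: 13 · 47 = 611.

47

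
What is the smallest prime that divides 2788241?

71

2788241 is odd.
Digit sum 32, not divisible by 3.
Ends in 1: not divisible by 5.
7: 2788241 = 7·398320 + 1
11: 2788241 = 11·253476 + 5
13: 2788241 = 13·214480 + 1
17: 2788241 = 17·164014 + 3
19: 2788241 = 19·146749 + 10
23: 2788241 = 23·121227 + 20
29: 2788241 = 29·96146 + 7
31: 2788241 = 31·89943 + 8
37: 2788241 = 37·75357 + 32
41: 2788241 = 41·68005 + 36
43: 2788241 = 43·64842 + 35
47: 2788241 = 47·59324 + 13
53: 2788241 = 53·52608 + 17
59: 2788241 = 59·47258 + 19
61: 2788241 = 61·45708 + 53
67: 2788241 = 67·41615 + 36
71: 2788241 = 71·39271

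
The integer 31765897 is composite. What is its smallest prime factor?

31765897 is odd.
Digit sum 46, not divisible by 3.
Ends in 7: not divisible by 5.
7: 31765897 = 7·4537985 + 2
11: 31765897 = 11·2887808 + 9
13: 31765897 = 13·2443530 + 7
17: 31765897 = 17·1868582 + 3
19: 31765897 = 19·1671889 + 6
23: 31765897 = 23·1381125 + 22
29: 31765897 = 29·1095375 + 22
31: 31765897 = 31·1024706 + 11
37: 31765897 = 37·858537 + 28
41: 31765897 = 41·774777 + 40
43: 31765897 = 43·738741 + 34
47: 31765897 = 47·675870 + 7
53: 31765897 = 53·599356 + 29
59: 31765897 = 59·538405 + 2
61: 31765897 = 61·520752 + 25
67: 31765897 = 67·474117 + 58
71: 31765897 = 71·447407

71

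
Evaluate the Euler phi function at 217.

180

Factor: 217 = 7 · 31.
φ(217) = (7−1) · (31−1) = 6 · 30 = 180.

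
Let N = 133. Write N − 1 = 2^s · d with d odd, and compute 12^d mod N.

133 − 1 = 132 = 2^2 · 33, so d = 33.
12^1 ≡ 12 (mod 133)
12^2 ≡ 12^2 = 144 ≡ 11 (mod 133)
12^4 ≡ 11^2 = 121 ≡ 121 (mod 133)
12^8 ≡ 121^2 = 14641 ≡ 11 (mod 133)
12^16 ≡ 11^2 = 121 ≡ 121 (mod 133)
12^32 ≡ 121^2 = 14641 ≡ 11 (mod 133)
33 = 32 + 1 in binary powers of 2.
So 12^33 ≡ 11 · 12 ≡ 132 (mod 133).
Since 12^d ≡ 132 (mod 133), base 12 does not prove 133 composite.

132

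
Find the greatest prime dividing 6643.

73

6643 = 7 · 949
949 = 13 · 73
73 is prime.
So 6643 = 7 · 13 · 73; the largest prime factor is 73.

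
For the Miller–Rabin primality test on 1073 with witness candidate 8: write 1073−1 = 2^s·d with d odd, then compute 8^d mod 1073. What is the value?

177

1073 − 1 = 1072 = 2^4 · 67, so d = 67.
8^1 ≡ 8 (mod 1073)
8^2 ≡ 8^2 = 64 ≡ 64 (mod 1073)
8^4 ≡ 64^2 = 4096 ≡ 877 (mod 1073)
8^8 ≡ 877^2 = 769129 ≡ 861 (mod 1073)
8^16 ≡ 861^2 = 741321 ≡ 951 (mod 1073)
8^32 ≡ 951^2 = 904401 ≡ 935 (mod 1073)
8^64 ≡ 935^2 = 874225 ≡ 803 (mod 1073)
67 = 64 + 2 + 1 in binary powers of 2.
So 8^67 ≡ 803 · 64 · 8 ≡ 177 (mod 1073).
Squaring chain: 177 → 212 → 951 → 935; never reaches −1, so base 8 is a Miller–Rabin witness that 1073 is composite.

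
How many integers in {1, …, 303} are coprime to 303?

Factor: 303 = 3 · 101.
φ(303) = (3−1) · (101−1) = 2 · 100 = 200.

200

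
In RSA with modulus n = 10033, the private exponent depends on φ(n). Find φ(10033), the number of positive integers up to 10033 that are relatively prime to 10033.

9828

Factor: 10033 = 79 · 127.
φ(10033) = (79−1) · (127−1) = 78 · 126 = 9828.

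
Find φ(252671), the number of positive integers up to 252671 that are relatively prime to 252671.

233728

Factor: 252671 = 17 · 89 · 167.
φ(252671) = (17−1) · (89−1) · (167−1) = 16 · 88 · 166 = 233728.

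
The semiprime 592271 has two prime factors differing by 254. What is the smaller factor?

653

Since p = q + 254, we have 592271 = q(q + 254), so q² + 254q − 592271 = 0.
Discriminant: 254² + 4·592271 = 64516 + 2369084 = 2433600; √2433600 = 1560.
q = (−254 + 1560)/2 = 653, and p = q + 254 = 907.
Check: 653 · 907 = 592271.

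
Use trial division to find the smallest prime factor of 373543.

373543 is odd.
Digit sum 25, not divisible by 3.
Ends in 3: not divisible by 5.
7: 373543 = 7·53363 + 2
11: 373543 = 11·33958 + 5
13: 373543 = 13·28734 + 1
17: 373543 = 17·21973 + 2
19: 373543 = 19·19660 + 3
23: 373543 = 23·16241

23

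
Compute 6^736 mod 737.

6^1 ≡ 6 (mod 737)
6^2 ≡ 6^2 = 36 ≡ 36 (mod 737)
6^4 ≡ 36^2 = 1296 ≡ 559 (mod 737)
6^8 ≡ 559^2 = 312481 ≡ 730 (mod 737)
6^16 ≡ 730^2 = 532900 ≡ 49 (mod 737)
6^32 ≡ 49^2 = 2401 ≡ 190 (mod 737)
6^64 ≡ 190^2 = 36100 ≡ 724 (mod 737)
6^128 ≡ 724^2 = 524176 ≡ 169 (mod 737)
6^256 ≡ 169^2 = 28561 ≡ 555 (mod 737)
6^512 ≡ 555^2 = 308025 ≡ 696 (mod 737)
736 = 512 + 128 + 64 + 32 in binary powers of 2.
So 6^736 ≡ 696 · 169 · 724 · 190 ≡ 16 (mod 737).
Since 16 ≠ 1, base 6 is a Fermat witness: 737 is composite.

16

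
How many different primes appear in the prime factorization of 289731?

5

289731 = 3 · 96577
96577 = 13 · 7429
7429 = 17 · 437
437 = 19 · 23
289731 = 3 · 13 · 17 · 19 · 23, which has 5 distinct prime factors.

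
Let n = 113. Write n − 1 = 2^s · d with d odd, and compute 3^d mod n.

113 − 1 = 112 = 2^4 · 7, so d = 7.
3^1 ≡ 3 (mod 113)
3^2 ≡ 3^2 = 9 ≡ 9 (mod 113)
3^4 ≡ 9^2 = 81 ≡ 81 (mod 113)
7 = 4 + 2 + 1 in binary powers of 2.
So 3^7 ≡ 81 · 9 · 3 ≡ 40 (mod 113).
Squaring chain: 40 → 18 → 98 → 112; reaches −1, so base 3 does not prove 113 composite.

40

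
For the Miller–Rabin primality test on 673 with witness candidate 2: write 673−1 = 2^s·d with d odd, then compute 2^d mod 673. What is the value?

84

673 − 1 = 672 = 2^5 · 21, so d = 21.
2^1 ≡ 2 (mod 673)
2^2 ≡ 2^2 = 4 ≡ 4 (mod 673)
2^4 ≡ 4^2 = 16 ≡ 16 (mod 673)
2^8 ≡ 16^2 = 256 ≡ 256 (mod 673)
2^16 ≡ 256^2 = 65536 ≡ 255 (mod 673)
21 = 16 + 4 + 1 in binary powers of 2.
So 2^21 ≡ 255 · 16 · 2 ≡ 84 (mod 673).
Squaring chain: 84 → 326 → 615 → 672 → 1; reaches −1, so base 2 does not prove 673 composite.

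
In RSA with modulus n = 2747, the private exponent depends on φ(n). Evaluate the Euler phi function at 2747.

2640

Factor: 2747 = 41 · 67.
φ(2747) = (41−1) · (67−1) = 40 · 66 = 2640.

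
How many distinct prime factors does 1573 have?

1573 = 11^2 · 13
1573 = 11^2 · 13, which has 2 distinct prime factors.

2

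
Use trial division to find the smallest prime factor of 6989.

6989 is odd.
Digit sum 32, not divisible by 3.
Ends in 9: not divisible by 5.
7: 6989 = 7·998 + 3
11: 6989 = 11·635 + 4
13: 6989 = 13·537 + 8
17: 6989 = 17·411 + 2
19: 6989 = 19·367 + 16
23: 6989 = 23·303 + 20
29: 6989 = 29·241

29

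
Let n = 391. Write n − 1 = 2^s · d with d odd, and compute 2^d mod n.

391 − 1 = 390 = 2^1 · 195, so d = 195.
2^1 ≡ 2 (mod 391)
2^2 ≡ 2^2 = 4 ≡ 4 (mod 391)
2^4 ≡ 4^2 = 16 ≡ 16 (mod 391)
2^8 ≡ 16^2 = 256 ≡ 256 (mod 391)
2^16 ≡ 256^2 = 65536 ≡ 239 (mod 391)
2^32 ≡ 239^2 = 57121 ≡ 35 (mod 391)
2^64 ≡ 35^2 = 1225 ≡ 52 (mod 391)
2^128 ≡ 52^2 = 2704 ≡ 358 (mod 391)
195 = 128 + 64 + 2 + 1 in binary powers of 2.
So 2^195 ≡ 358 · 52 · 4 · 2 ≡ 348 (mod 391).
Squaring chain: 348; never reaches −1, so base 2 is a Miller–Rabin witness that 391 is composite.

348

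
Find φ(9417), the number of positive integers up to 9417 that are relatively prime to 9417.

Factor: 9417 = 3 · 43 · 73.
φ(9417) = (3−1) · (43−1) · (73−1) = 2 · 42 · 72 = 6048.

6048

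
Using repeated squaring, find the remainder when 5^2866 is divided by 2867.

5^1 ≡ 5 (mod 2867)
5^2 ≡ 5^2 = 25 ≡ 25 (mod 2867)
5^4 ≡ 25^2 = 625 ≡ 625 (mod 2867)
5^8 ≡ 625^2 = 390625 ≡ 713 (mod 2867)
5^16 ≡ 713^2 = 508369 ≡ 910 (mod 2867)
5^32 ≡ 910^2 = 828100 ≡ 2404 (mod 2867)
5^64 ≡ 2404^2 = 5779216 ≡ 2211 (mod 2867)
5^128 ≡ 2211^2 = 4888521 ≡ 286 (mod 2867)
5^256 ≡ 286^2 = 81796 ≡ 1520 (mod 2867)
5^512 ≡ 1520^2 = 2310400 ≡ 2465 (mod 2867)
5^1024 ≡ 2465^2 = 6076225 ≡ 1052 (mod 2867)
5^2048 ≡ 1052^2 = 1106704 ≡ 42 (mod 2867)
2866 = 2048 + 512 + 256 + 32 + 16 + 2 in binary powers of 2.
So 5^2866 ≡ 42 · 2465 · 1520 · 2404 · 910 · 25 ≡ 544 (mod 2867).
Since 544 ≠ 1, base 5 is a Fermat witness: 2867 is composite.

544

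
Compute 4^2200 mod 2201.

187

4^1 ≡ 4 (mod 2201)
4^2 ≡ 4^2 = 16 ≡ 16 (mod 2201)
4^4 ≡ 16^2 = 256 ≡ 256 (mod 2201)
4^8 ≡ 256^2 = 65536 ≡ 1707 (mod 2201)
4^16 ≡ 1707^2 = 2913849 ≡ 1926 (mod 2201)
4^32 ≡ 1926^2 = 3709476 ≡ 791 (mod 2201)
4^64 ≡ 791^2 = 625681 ≡ 597 (mod 2201)
4^128 ≡ 597^2 = 356409 ≡ 2048 (mod 2201)
4^256 ≡ 2048^2 = 4194304 ≡ 1399 (mod 2201)
4^512 ≡ 1399^2 = 1957201 ≡ 512 (mod 2201)
4^1024 ≡ 512^2 = 262144 ≡ 225 (mod 2201)
4^2048 ≡ 225^2 = 50625 ≡ 2 (mod 2201)
2200 = 2048 + 128 + 16 + 8 in binary powers of 2.
So 4^2200 ≡ 2 · 2048 · 1926 · 1707 ≡ 187 (mod 2201).
Since 187 ≠ 1, base 4 is a Fermat witness: 2201 is composite.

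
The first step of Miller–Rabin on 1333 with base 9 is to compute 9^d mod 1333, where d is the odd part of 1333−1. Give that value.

1225

1333 − 1 = 1332 = 2^2 · 333, so d = 333.
9^1 ≡ 9 (mod 1333)
9^2 ≡ 9^2 = 81 ≡ 81 (mod 1333)
9^4 ≡ 81^2 = 6561 ≡ 1229 (mod 1333)
9^8 ≡ 1229^2 = 1510441 ≡ 152 (mod 1333)
9^16 ≡ 152^2 = 23104 ≡ 443 (mod 1333)
9^32 ≡ 443^2 = 196249 ≡ 298 (mod 1333)
9^64 ≡ 298^2 = 88804 ≡ 826 (mod 1333)
9^128 ≡ 826^2 = 682276 ≡ 1113 (mod 1333)
9^256 ≡ 1113^2 = 1238769 ≡ 412 (mod 1333)
333 = 256 + 64 + 8 + 4 + 1 in binary powers of 2.
So 9^333 ≡ 412 · 826 · 152 · 1229 · 9 ≡ 1225 (mod 1333).
Squaring chain: 1225 → 1000; never reaches −1, so base 9 is a Miller–Rabin witness that 1333 is composite.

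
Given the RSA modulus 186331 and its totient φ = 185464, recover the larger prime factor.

479

φ(n) = (p−1)(q−1) = n − (p+q) + 1, so p + q = 186331 − 185464 + 1 = 868.
p and q are the roots of t² − 868t + 186331 = 0.
Discriminant: 868² − 4·186331 = 753424 − 745324 = 8100; √8100 = 90.
q = (868 − 90)/2 = 389, p = (868 + 90)/2 = 479.
Check: 389 · 479 = 186331.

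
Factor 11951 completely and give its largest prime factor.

11951 = 17 · 703
703 = 19 · 37
37 is prime.
So 11951 = 17 · 19 · 37; the largest prime factor is 37.

37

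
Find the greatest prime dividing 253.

23

253 = 11 · 23
23 is prime.
So 253 = 11 · 23; the largest prime factor is 23.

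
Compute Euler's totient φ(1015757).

985600

Factor: 1015757 = 89 · 101 · 113.
φ(1015757) = (89−1) · (101−1) · (113−1) = 88 · 100 · 112 = 985600.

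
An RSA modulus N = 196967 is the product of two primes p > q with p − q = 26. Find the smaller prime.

Since p = q + 26, we have 196967 = q(q + 26), so q² + 26q − 196967 = 0.
Discriminant: 26² + 4·196967 = 676 + 787868 = 788544; √788544 = 888.
q = (−26 + 888)/2 = 431, and p = q + 26 = 457.
Check: 431 · 457 = 196967.

431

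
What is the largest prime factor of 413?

59

413 = 7 · 59
59 is prime.
So 413 = 7 · 59; the largest prime factor is 59.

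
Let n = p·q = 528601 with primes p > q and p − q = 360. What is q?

Since p = q + 360, we have 528601 = q(q + 360), so q² + 360q − 528601 = 0.
Discriminant: 360² + 4·528601 = 129600 + 2114404 = 2244004; √2244004 = 1498.
q = (−360 + 1498)/2 = 569, and p = q + 360 = 929.
Check: 569 · 929 = 528601.

569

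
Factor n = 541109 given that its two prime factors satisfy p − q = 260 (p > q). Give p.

877

Since p = q + 260, we have 541109 = q(q + 260), so q² + 260q − 541109 = 0.
Discriminant: 260² + 4·541109 = 67600 + 2164436 = 2232036; √2232036 = 1494.
q = (−260 + 1494)/2 = 617, and p = q + 260 = 877.
Check: 617 · 877 = 541109.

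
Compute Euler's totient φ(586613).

Factor: 586613 = 31 · 127 · 149.
φ(586613) = (31−1) · (127−1) · (149−1) = 30 · 126 · 148 = 559440.

559440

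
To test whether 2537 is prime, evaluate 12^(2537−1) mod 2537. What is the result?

12^1 ≡ 12 (mod 2537)
12^2 ≡ 12^2 = 144 ≡ 144 (mod 2537)
12^4 ≡ 144^2 = 20736 ≡ 440 (mod 2537)
12^8 ≡ 440^2 = 193600 ≡ 788 (mod 2537)
12^16 ≡ 788^2 = 620944 ≡ 1916 (mod 2537)
12^32 ≡ 1916^2 = 3671056 ≡ 17 (mod 2537)
12^64 ≡ 17^2 = 289 ≡ 289 (mod 2537)
12^128 ≡ 289^2 = 83521 ≡ 2337 (mod 2537)
12^256 ≡ 2337^2 = 5461569 ≡ 1945 (mod 2537)
12^512 ≡ 1945^2 = 3783025 ≡ 358 (mod 2537)
12^1024 ≡ 358^2 = 128164 ≡ 1314 (mod 2537)
12^2048 ≡ 1314^2 = 1726596 ≡ 1436 (mod 2537)
2536 = 2048 + 256 + 128 + 64 + 32 + 8 in binary powers of 2.
So 12^2536 ≡ 1436 · 1945 · 2337 · 289 · 17 · 788 ≡ 196 (mod 2537).
Since 196 ≠ 1, base 12 is a Fermat witness: 2537 is composite.

196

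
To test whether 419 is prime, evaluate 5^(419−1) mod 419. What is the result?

5^1 ≡ 5 (mod 419)
5^2 ≡ 5^2 = 25 ≡ 25 (mod 419)
5^4 ≡ 25^2 = 625 ≡ 206 (mod 419)
5^8 ≡ 206^2 = 42436 ≡ 117 (mod 419)
5^16 ≡ 117^2 = 13689 ≡ 281 (mod 419)
5^32 ≡ 281^2 = 78961 ≡ 189 (mod 419)
5^64 ≡ 189^2 = 35721 ≡ 106 (mod 419)
5^128 ≡ 106^2 = 11236 ≡ 342 (mod 419)
5^256 ≡ 342^2 = 116964 ≡ 63 (mod 419)
418 = 256 + 128 + 32 + 2 in binary powers of 2.
So 5^418 ≡ 63 · 342 · 189 · 25 ≡ 1 (mod 419).
Since the result is 1, base 5 gives no evidence that 419 is composite.

1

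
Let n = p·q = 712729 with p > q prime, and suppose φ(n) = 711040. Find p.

φ(n) = (p−1)(q−1) = n − (p+q) + 1, so p + q = 712729 − 711040 + 1 = 1690.
p and q are the roots of t² − 1690t + 712729 = 0.
Discriminant: 1690² − 4·712729 = 2856100 − 2850916 = 5184; √5184 = 72.
q = (1690 − 72)/2 = 809, p = (1690 + 72)/2 = 881.
Check: 809 · 881 = 712729.

881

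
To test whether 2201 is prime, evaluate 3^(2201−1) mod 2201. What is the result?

3^1 ≡ 3 (mod 2201)
3^2 ≡ 3^2 = 9 ≡ 9 (mod 2201)
3^4 ≡ 9^2 = 81 ≡ 81 (mod 2201)
3^8 ≡ 81^2 = 6561 ≡ 2159 (mod 2201)
3^16 ≡ 2159^2 = 4661281 ≡ 1764 (mod 2201)
3^32 ≡ 1764^2 = 3111696 ≡ 1683 (mod 2201)
3^64 ≡ 1683^2 = 2832489 ≡ 2003 (mod 2201)
3^128 ≡ 2003^2 = 4012009 ≡ 1787 (mod 2201)
3^256 ≡ 1787^2 = 3193369 ≡ 1919 (mod 2201)
3^512 ≡ 1919^2 = 3682561 ≡ 288 (mod 2201)
3^1024 ≡ 288^2 = 82944 ≡ 1507 (mod 2201)
3^2048 ≡ 1507^2 = 2271049 ≡ 1818 (mod 2201)
2200 = 2048 + 128 + 16 + 8 in binary powers of 2.
So 3^2200 ≡ 1818 · 1787 · 1764 · 2159 ≡ 1110 (mod 2201).
Since 1110 ≠ 1, base 3 is a Fermat witness: 2201 is composite.

1110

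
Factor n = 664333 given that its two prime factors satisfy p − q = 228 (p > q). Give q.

Since p = q + 228, we have 664333 = q(q + 228), so q² + 228q − 664333 = 0.
Discriminant: 228² + 4·664333 = 51984 + 2657332 = 2709316; √2709316 = 1646.
q = (−228 + 1646)/2 = 709, and p = q + 228 = 937.
Check: 709 · 937 = 664333.

709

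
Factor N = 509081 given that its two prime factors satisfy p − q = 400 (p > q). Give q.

541

Since p = q + 400, we have 509081 = q(q + 400), so q² + 400q − 509081 = 0.
Discriminant: 400² + 4·509081 = 160000 + 2036324 = 2196324; √2196324 = 1482.
q = (−400 + 1482)/2 = 541, and p = q + 400 = 941.
Check: 541 · 941 = 509081.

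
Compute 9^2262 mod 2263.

9^1 ≡ 9 (mod 2263)
9^2 ≡ 9^2 = 81 ≡ 81 (mod 2263)
9^4 ≡ 81^2 = 6561 ≡ 2035 (mod 2263)
9^8 ≡ 2035^2 = 4141225 ≡ 2198 (mod 2263)
9^16 ≡ 2198^2 = 4831204 ≡ 1962 (mod 2263)
9^32 ≡ 1962^2 = 3849444 ≡ 81 (mod 2263)
9^64 ≡ 81^2 = 6561 ≡ 2035 (mod 2263)
9^128 ≡ 2035^2 = 4141225 ≡ 2198 (mod 2263)
9^256 ≡ 2198^2 = 4831204 ≡ 1962 (mod 2263)
9^512 ≡ 1962^2 = 3849444 ≡ 81 (mod 2263)
9^1024 ≡ 81^2 = 6561 ≡ 2035 (mod 2263)
9^2048 ≡ 2035^2 = 4141225 ≡ 2198 (mod 2263)
2262 = 2048 + 128 + 64 + 16 + 4 + 2 in binary powers of 2.
So 9^2262 ≡ 2198 · 2198 · 2035 · 1962 · 2035 · 81 ≡ 1242 (mod 2263).
Since 1242 ≠ 1, base 9 is a Fermat witness: 2263 is composite.

1242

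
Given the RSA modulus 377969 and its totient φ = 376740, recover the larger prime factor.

φ(n) = (p−1)(q−1) = n − (p+q) + 1, so p + q = 377969 − 376740 + 1 = 1230.
p and q are the roots of t² − 1230t + 377969 = 0.
Discriminant: 1230² − 4·377969 = 1512900 − 1511876 = 1024; √1024 = 32.
q = (1230 − 32)/2 = 599, p = (1230 + 32)/2 = 631.
Check: 599 · 631 = 377969.

631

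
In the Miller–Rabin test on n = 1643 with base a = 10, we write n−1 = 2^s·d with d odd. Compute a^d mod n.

577

1643 − 1 = 1642 = 2^1 · 821, so d = 821.
10^1 ≡ 10 (mod 1643)
10^2 ≡ 10^2 = 100 ≡ 100 (mod 1643)
10^4 ≡ 100^2 = 10000 ≡ 142 (mod 1643)
10^8 ≡ 142^2 = 20164 ≡ 448 (mod 1643)
10^16 ≡ 448^2 = 200704 ≡ 258 (mod 1643)
10^32 ≡ 258^2 = 66564 ≡ 844 (mod 1643)
10^64 ≡ 844^2 = 712336 ≡ 917 (mod 1643)
10^128 ≡ 917^2 = 840889 ≡ 1316 (mod 1643)
10^256 ≡ 1316^2 = 1731856 ≡ 134 (mod 1643)
10^512 ≡ 134^2 = 17956 ≡ 1526 (mod 1643)
821 = 512 + 256 + 32 + 16 + 4 + 1 in binary powers of 2.
So 10^821 ≡ 1526 · 134 · 844 · 258 · 142 · 10 ≡ 577 (mod 1643).
Squaring chain: 577; never reaches −1, so base 10 is a Miller–Rabin witness that 1643 is composite.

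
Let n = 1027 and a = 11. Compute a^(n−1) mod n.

11^1 ≡ 11 (mod 1027)
11^2 ≡ 11^2 = 121 ≡ 121 (mod 1027)
11^4 ≡ 121^2 = 14641 ≡ 263 (mod 1027)
11^8 ≡ 263^2 = 69169 ≡ 360 (mod 1027)
11^16 ≡ 360^2 = 129600 ≡ 198 (mod 1027)
11^32 ≡ 198^2 = 39204 ≡ 178 (mod 1027)
11^64 ≡ 178^2 = 31684 ≡ 874 (mod 1027)
11^128 ≡ 874^2 = 763876 ≡ 815 (mod 1027)
11^256 ≡ 815^2 = 664225 ≡ 783 (mod 1027)
11^512 ≡ 783^2 = 613089 ≡ 997 (mod 1027)
11^1024 ≡ 997^2 = 994009 ≡ 900 (mod 1027)
1026 = 1024 + 2 in binary powers of 2.
So 11^1026 ≡ 900 · 121 ≡ 38 (mod 1027).
Since 38 ≠ 1, base 11 is a Fermat witness: 1027 is composite.

38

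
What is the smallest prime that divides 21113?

43

21113 is odd.
Digit sum 8, not divisible by 3.
Ends in 3: not divisible by 5.
7: 21113 = 7·3016 + 1
11: 21113 = 11·1919 + 4
13: 21113 = 13·1624 + 1
17: 21113 = 17·1241 + 16
19: 21113 = 19·1111 + 4
23: 21113 = 23·917 + 22
29: 21113 = 29·728 + 1
31: 21113 = 31·681 + 2
37: 21113 = 37·570 + 23
41: 21113 = 41·514 + 39
43: 21113 = 43·491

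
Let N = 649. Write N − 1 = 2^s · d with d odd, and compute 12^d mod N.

649 − 1 = 648 = 2^3 · 81, so d = 81.
12^1 ≡ 12 (mod 649)
12^2 ≡ 12^2 = 144 ≡ 144 (mod 649)
12^4 ≡ 144^2 = 20736 ≡ 617 (mod 649)
12^8 ≡ 617^2 = 380689 ≡ 375 (mod 649)
12^16 ≡ 375^2 = 140625 ≡ 441 (mod 649)
12^32 ≡ 441^2 = 194481 ≡ 430 (mod 649)
12^64 ≡ 430^2 = 184900 ≡ 584 (mod 649)
81 = 64 + 16 + 1 in binary powers of 2.
So 12^81 ≡ 584 · 441 · 12 ≡ 639 (mod 649).
Squaring chain: 639 → 100 → 265; never reaches −1, so base 12 is a Miller–Rabin witness that 649 is composite.

639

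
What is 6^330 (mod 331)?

1

6^1 ≡ 6 (mod 331)
6^2 ≡ 6^2 = 36 ≡ 36 (mod 331)
6^4 ≡ 36^2 = 1296 ≡ 303 (mod 331)
6^8 ≡ 303^2 = 91809 ≡ 122 (mod 331)
6^16 ≡ 122^2 = 14884 ≡ 320 (mod 331)
6^32 ≡ 320^2 = 102400 ≡ 121 (mod 331)
6^64 ≡ 121^2 = 14641 ≡ 77 (mod 331)
6^128 ≡ 77^2 = 5929 ≡ 302 (mod 331)
6^256 ≡ 302^2 = 91204 ≡ 179 (mod 331)
330 = 256 + 64 + 8 + 2 in binary powers of 2.
So 6^330 ≡ 179 · 77 · 122 · 36 ≡ 1 (mod 331).
Since the result is 1, base 6 gives no evidence that 331 is composite.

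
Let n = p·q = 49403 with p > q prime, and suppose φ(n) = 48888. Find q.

φ(n) = (p−1)(q−1) = n − (p+q) + 1, so p + q = 49403 − 48888 + 1 = 516.
p and q are the roots of t² − 516t + 49403 = 0.
Discriminant: 516² − 4·49403 = 266256 − 197612 = 68644; √68644 = 262.
q = (516 − 262)/2 = 127, p = (516 + 262)/2 = 389.
Check: 127 · 389 = 49403.

127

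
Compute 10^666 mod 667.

10^1 ≡ 10 (mod 667)
10^2 ≡ 10^2 = 100 ≡ 100 (mod 667)
10^4 ≡ 100^2 = 10000 ≡ 662 (mod 667)
10^8 ≡ 662^2 = 438244 ≡ 25 (mod 667)
10^16 ≡ 25^2 = 625 ≡ 625 (mod 667)
10^32 ≡ 625^2 = 390625 ≡ 430 (mod 667)
10^64 ≡ 430^2 = 184900 ≡ 141 (mod 667)
10^128 ≡ 141^2 = 19881 ≡ 538 (mod 667)
10^256 ≡ 538^2 = 289444 ≡ 633 (mod 667)
10^512 ≡ 633^2 = 400689 ≡ 489 (mod 667)
666 = 512 + 128 + 16 + 8 + 2 in binary powers of 2.
So 10^666 ≡ 489 · 538 · 625 · 25 · 100 ≡ 236 (mod 667).
Since 236 ≠ 1, base 10 is a Fermat witness: 667 is composite.

236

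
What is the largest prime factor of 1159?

1159 = 19 · 61
61 is prime.
So 1159 = 19 · 61; the largest prime factor is 61.

61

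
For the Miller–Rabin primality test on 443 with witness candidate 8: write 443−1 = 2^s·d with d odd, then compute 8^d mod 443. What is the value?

443 − 1 = 442 = 2^1 · 221, so d = 221.
8^1 ≡ 8 (mod 443)
8^2 ≡ 8^2 = 64 ≡ 64 (mod 443)
8^4 ≡ 64^2 = 4096 ≡ 109 (mod 443)
8^8 ≡ 109^2 = 11881 ≡ 363 (mod 443)
8^16 ≡ 363^2 = 131769 ≡ 198 (mod 443)
8^32 ≡ 198^2 = 39204 ≡ 220 (mod 443)
8^64 ≡ 220^2 = 48400 ≡ 113 (mod 443)
8^128 ≡ 113^2 = 12769 ≡ 365 (mod 443)
221 = 128 + 64 + 16 + 8 + 4 + 1 in binary powers of 2.
So 8^221 ≡ 365 · 113 · 198 · 363 · 109 · 8 ≡ 442 (mod 443).
Since 8^d ≡ 442 (mod 443), base 8 does not prove 443 composite.

442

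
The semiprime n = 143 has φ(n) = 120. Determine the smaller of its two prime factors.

11

φ(n) = (p−1)(q−1) = n − (p+q) + 1, so p + q = 143 − 120 + 1 = 24.
p and q are the roots of t² − 24t + 143 = 0.
Discriminant: 24² − 4·143 = 576 − 572 = 4; √4 = 2.
q = (24 − 2)/2 = 11, p = (24 + 2)/2 = 13.
Check: 11 · 13 = 143.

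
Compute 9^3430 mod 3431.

9^1 ≡ 9 (mod 3431)
9^2 ≡ 9^2 = 81 ≡ 81 (mod 3431)
9^4 ≡ 81^2 = 6561 ≡ 3130 (mod 3431)
9^8 ≡ 3130^2 = 9796900 ≡ 1395 (mod 3431)
9^16 ≡ 1395^2 = 1946025 ≡ 648 (mod 3431)
9^32 ≡ 648^2 = 419904 ≡ 1322 (mod 3431)
9^64 ≡ 1322^2 = 1747684 ≡ 1305 (mod 3431)
9^128 ≡ 1305^2 = 1703025 ≡ 1249 (mod 3431)
9^256 ≡ 1249^2 = 1560001 ≡ 2327 (mod 3431)
9^512 ≡ 2327^2 = 5414929 ≡ 811 (mod 3431)
9^1024 ≡ 811^2 = 657721 ≡ 2400 (mod 3431)
9^2048 ≡ 2400^2 = 5760000 ≡ 2782 (mod 3431)
3430 = 2048 + 1024 + 256 + 64 + 32 + 4 + 2 in binary powers of 2.
So 9^3430 ≡ 2782 · 2400 · 2327 · 1305 · 1322 · 3130 · 81 ≡ 2327 (mod 3431).
Since 2327 ≠ 1, base 9 is a Fermat witness: 3431 is composite.

2327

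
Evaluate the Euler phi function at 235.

184

Factor: 235 = 5 · 47.
φ(235) = (5−1) · (47−1) = 4 · 46 = 184.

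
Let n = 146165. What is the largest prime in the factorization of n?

146165 = 5 · 29233
29233 = 23 · 1271
1271 = 31 · 41
41 is prime.
So 146165 = 5 · 23 · 31 · 41; the largest prime factor is 41.

41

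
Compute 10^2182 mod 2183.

972

10^1 ≡ 10 (mod 2183)
10^2 ≡ 10^2 = 100 ≡ 100 (mod 2183)
10^4 ≡ 100^2 = 10000 ≡ 1268 (mod 2183)
10^8 ≡ 1268^2 = 1607824 ≡ 1136 (mod 2183)
10^16 ≡ 1136^2 = 1290496 ≡ 343 (mod 2183)
10^32 ≡ 343^2 = 117649 ≡ 1950 (mod 2183)
10^64 ≡ 1950^2 = 3802500 ≡ 1897 (mod 2183)
10^128 ≡ 1897^2 = 3598609 ≡ 1025 (mod 2183)
10^256 ≡ 1025^2 = 1050625 ≡ 602 (mod 2183)
10^512 ≡ 602^2 = 362404 ≡ 26 (mod 2183)
10^1024 ≡ 26^2 = 676 ≡ 676 (mod 2183)
10^2048 ≡ 676^2 = 456976 ≡ 729 (mod 2183)
2182 = 2048 + 128 + 4 + 2 in binary powers of 2.
So 10^2182 ≡ 729 · 1025 · 1268 · 100 ≡ 972 (mod 2183).
Since 972 ≠ 1, base 10 is a Fermat witness: 2183 is composite.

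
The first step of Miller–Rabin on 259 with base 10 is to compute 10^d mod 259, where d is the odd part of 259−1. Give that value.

223

259 − 1 = 258 = 2^1 · 129, so d = 129.
10^1 ≡ 10 (mod 259)
10^2 ≡ 10^2 = 100 ≡ 100 (mod 259)
10^4 ≡ 100^2 = 10000 ≡ 158 (mod 259)
10^8 ≡ 158^2 = 24964 ≡ 100 (mod 259)
10^16 ≡ 100^2 = 10000 ≡ 158 (mod 259)
10^32 ≡ 158^2 = 24964 ≡ 100 (mod 259)
10^64 ≡ 100^2 = 10000 ≡ 158 (mod 259)
10^128 ≡ 158^2 = 24964 ≡ 100 (mod 259)
129 = 128 + 1 in binary powers of 2.
So 10^129 ≡ 100 · 10 ≡ 223 (mod 259).
Squaring chain: 223; never reaches −1, so base 10 is a Miller–Rabin witness that 259 is composite.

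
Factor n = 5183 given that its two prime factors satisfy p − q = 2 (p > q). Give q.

71

Since p = q + 2, we have 5183 = q(q + 2), so q² + 2q − 5183 = 0.
Discriminant: 2² + 4·5183 = 4 + 20732 = 20736; √20736 = 144.
q = (−2 + 144)/2 = 71, and p = q + 2 = 73.
Check: 71 · 73 = 5183.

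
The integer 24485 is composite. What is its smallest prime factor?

5

24485 is odd.
Digit sum 23, not divisible by 3.
Ends in 5: divisible by 5.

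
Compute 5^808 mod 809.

5^1 ≡ 5 (mod 809)
5^2 ≡ 5^2 = 25 ≡ 25 (mod 809)
5^4 ≡ 25^2 = 625 ≡ 625 (mod 809)
5^8 ≡ 625^2 = 390625 ≡ 687 (mod 809)
5^16 ≡ 687^2 = 471969 ≡ 322 (mod 809)
5^32 ≡ 322^2 = 103684 ≡ 132 (mod 809)
5^64 ≡ 132^2 = 17424 ≡ 435 (mod 809)
5^128 ≡ 435^2 = 189225 ≡ 728 (mod 809)
5^256 ≡ 728^2 = 529984 ≡ 89 (mod 809)
5^512 ≡ 89^2 = 7921 ≡ 640 (mod 809)
808 = 512 + 256 + 32 + 8 in binary powers of 2.
So 5^808 ≡ 640 · 89 · 132 · 687 ≡ 1 (mod 809).
Since the result is 1, base 5 gives no evidence that 809 is composite.

1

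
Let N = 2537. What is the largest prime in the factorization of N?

2537 = 43 · 59
59 is prime.
So 2537 = 43 · 59; the largest prime factor is 59.

59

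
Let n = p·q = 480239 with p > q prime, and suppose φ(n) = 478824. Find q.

563

φ(n) = (p−1)(q−1) = n − (p+q) + 1, so p + q = 480239 − 478824 + 1 = 1416.
p and q are the roots of t² − 1416t + 480239 = 0.
Discriminant: 1416² − 4·480239 = 2005056 − 1920956 = 84100; √84100 = 290.
q = (1416 − 290)/2 = 563, p = (1416 + 290)/2 = 853.
Check: 563 · 853 = 480239.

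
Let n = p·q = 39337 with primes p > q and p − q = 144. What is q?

Since p = q + 144, we have 39337 = q(q + 144), so q² + 144q − 39337 = 0.
Discriminant: 144² + 4·39337 = 20736 + 157348 = 178084; √178084 = 422.
q = (−144 + 422)/2 = 139, and p = q + 144 = 283.
Check: 139 · 283 = 39337.

139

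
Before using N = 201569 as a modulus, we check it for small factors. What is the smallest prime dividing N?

201569 is odd.
Digit sum 23, not divisible by 3.
Ends in 9: not divisible by 5.
7: 201569 = 7·28795 + 4
11: 201569 = 11·18324 + 5
13: 201569 = 13·15505 + 4
17: 201569 = 17·11857

17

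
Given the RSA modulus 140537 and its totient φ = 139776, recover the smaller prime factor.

313

φ(n) = (p−1)(q−1) = n − (p+q) + 1, so p + q = 140537 − 139776 + 1 = 762.
p and q are the roots of t² − 762t + 140537 = 0.
Discriminant: 762² − 4·140537 = 580644 − 562148 = 18496; √18496 = 136.
q = (762 − 136)/2 = 313, p = (762 + 136)/2 = 449.
Check: 313 · 449 = 140537.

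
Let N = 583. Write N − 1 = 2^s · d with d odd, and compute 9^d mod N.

583 − 1 = 582 = 2^1 · 291, so d = 291.
9^1 ≡ 9 (mod 583)
9^2 ≡ 9^2 = 81 ≡ 81 (mod 583)
9^4 ≡ 81^2 = 6561 ≡ 148 (mod 583)
9^8 ≡ 148^2 = 21904 ≡ 333 (mod 583)
9^16 ≡ 333^2 = 110889 ≡ 119 (mod 583)
9^32 ≡ 119^2 = 14161 ≡ 169 (mod 583)
9^64 ≡ 169^2 = 28561 ≡ 577 (mod 583)
9^128 ≡ 577^2 = 332929 ≡ 36 (mod 583)
9^256 ≡ 36^2 = 1296 ≡ 130 (mod 583)
291 = 256 + 32 + 2 + 1 in binary powers of 2.
So 9^291 ≡ 130 · 169 · 81 · 9 ≡ 537 (mod 583).
Squaring chain: 537; never reaches −1, so base 9 is a Miller–Rabin witness that 583 is composite.

537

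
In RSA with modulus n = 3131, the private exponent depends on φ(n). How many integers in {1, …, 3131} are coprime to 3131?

Factor: 3131 = 31 · 101.
φ(3131) = (31−1) · (101−1) = 30 · 100 = 3000.

3000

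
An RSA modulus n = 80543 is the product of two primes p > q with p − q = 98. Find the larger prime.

337

Since p = q + 98, we have 80543 = q(q + 98), so q² + 98q − 80543 = 0.
Discriminant: 98² + 4·80543 = 9604 + 322172 = 331776; √331776 = 576.
q = (−98 + 576)/2 = 239, and p = q + 98 = 337.
Check: 239 · 337 = 80543.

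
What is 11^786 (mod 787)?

11^1 ≡ 11 (mod 787)
11^2 ≡ 11^2 = 121 ≡ 121 (mod 787)
11^4 ≡ 121^2 = 14641 ≡ 475 (mod 787)
11^8 ≡ 475^2 = 225625 ≡ 543 (mod 787)
11^16 ≡ 543^2 = 294849 ≡ 511 (mod 787)
11^32 ≡ 511^2 = 261121 ≡ 624 (mod 787)
11^64 ≡ 624^2 = 389376 ≡ 598 (mod 787)
11^128 ≡ 598^2 = 357604 ≡ 306 (mod 787)
11^256 ≡ 306^2 = 93636 ≡ 770 (mod 787)
11^512 ≡ 770^2 = 592900 ≡ 289 (mod 787)
786 = 512 + 256 + 16 + 2 in binary powers of 2.
So 11^786 ≡ 289 · 770 · 511 · 121 ≡ 1 (mod 787).
Since the result is 1, base 11 gives no evidence that 787 is composite.

1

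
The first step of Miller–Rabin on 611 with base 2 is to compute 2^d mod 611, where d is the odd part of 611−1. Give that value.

487

611 − 1 = 610 = 2^1 · 305, so d = 305.
2^1 ≡ 2 (mod 611)
2^2 ≡ 2^2 = 4 ≡ 4 (mod 611)
2^4 ≡ 4^2 = 16 ≡ 16 (mod 611)
2^8 ≡ 16^2 = 256 ≡ 256 (mod 611)
2^16 ≡ 256^2 = 65536 ≡ 159 (mod 611)
2^32 ≡ 159^2 = 25281 ≡ 230 (mod 611)
2^64 ≡ 230^2 = 52900 ≡ 354 (mod 611)
2^128 ≡ 354^2 = 125316 ≡ 61 (mod 611)
2^256 ≡ 61^2 = 3721 ≡ 55 (mod 611)
305 = 256 + 32 + 16 + 1 in binary powers of 2.
So 2^305 ≡ 55 · 230 · 159 · 2 ≡ 487 (mod 611).
Squaring chain: 487; never reaches −1, so base 2 is a Miller–Rabin witness that 611 is composite.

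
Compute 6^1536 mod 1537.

6^1 ≡ 6 (mod 1537)
6^2 ≡ 6^2 = 36 ≡ 36 (mod 1537)
6^4 ≡ 36^2 = 1296 ≡ 1296 (mod 1537)
6^8 ≡ 1296^2 = 1679616 ≡ 1212 (mod 1537)
6^16 ≡ 1212^2 = 1468944 ≡ 1109 (mod 1537)
6^32 ≡ 1109^2 = 1229881 ≡ 281 (mod 1537)
6^64 ≡ 281^2 = 78961 ≡ 574 (mod 1537)
6^128 ≡ 574^2 = 329476 ≡ 558 (mod 1537)
6^256 ≡ 558^2 = 311364 ≡ 890 (mod 1537)
6^512 ≡ 890^2 = 792100 ≡ 545 (mod 1537)
6^1024 ≡ 545^2 = 297025 ≡ 384 (mod 1537)
1536 = 1024 + 512 in binary powers of 2.
So 6^1536 ≡ 384 · 545 ≡ 248 (mod 1537).
Since 248 ≠ 1, base 6 is a Fermat witness: 1537 is composite.

248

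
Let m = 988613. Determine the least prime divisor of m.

988613 is odd.
Digit sum 35, not divisible by 3.
Ends in 3: not divisible by 5.
7: 988613 = 7·141230 + 3
11: 988613 = 11·89873 + 10
13: 988613 = 13·76047 + 2
17: 988613 = 17·58153 + 12
19: 988613 = 19·52032 + 5
23: 988613 = 23·42983 + 4
29: 988613 = 29·34090 + 3
31: 988613 = 31·31890 + 23
37: 988613 = 37·26719 + 10
41: 988613 = 41·24112 + 21
43: 988613 = 43·22991

43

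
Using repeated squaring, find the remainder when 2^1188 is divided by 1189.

2^1 ≡ 2 (mod 1189)
2^2 ≡ 2^2 = 4 ≡ 4 (mod 1189)
2^4 ≡ 4^2 = 16 ≡ 16 (mod 1189)
2^8 ≡ 16^2 = 256 ≡ 256 (mod 1189)
2^16 ≡ 256^2 = 65536 ≡ 141 (mod 1189)
2^32 ≡ 141^2 = 19881 ≡ 857 (mod 1189)
2^64 ≡ 857^2 = 734449 ≡ 836 (mod 1189)
2^128 ≡ 836^2 = 698896 ≡ 953 (mod 1189)
2^256 ≡ 953^2 = 908209 ≡ 1002 (mod 1189)
2^512 ≡ 1002^2 = 1004004 ≡ 488 (mod 1189)
2^1024 ≡ 488^2 = 238144 ≡ 344 (mod 1189)
1188 = 1024 + 128 + 32 + 4 in binary powers of 2.
So 2^1188 ≡ 344 · 953 · 857 · 16 ≡ 297 (mod 1189).
Since 297 ≠ 1, base 2 is a Fermat witness: 1189 is composite.

297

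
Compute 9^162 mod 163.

1

9^1 ≡ 9 (mod 163)
9^2 ≡ 9^2 = 81 ≡ 81 (mod 163)
9^4 ≡ 81^2 = 6561 ≡ 41 (mod 163)
9^8 ≡ 41^2 = 1681 ≡ 51 (mod 163)
9^16 ≡ 51^2 = 2601 ≡ 156 (mod 163)
9^32 ≡ 156^2 = 24336 ≡ 49 (mod 163)
9^64 ≡ 49^2 = 2401 ≡ 119 (mod 163)
9^128 ≡ 119^2 = 14161 ≡ 143 (mod 163)
162 = 128 + 32 + 2 in binary powers of 2.
So 9^162 ≡ 143 · 49 · 81 ≡ 1 (mod 163).
Since the result is 1, base 9 gives no evidence that 163 is composite.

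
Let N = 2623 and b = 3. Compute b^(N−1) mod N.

3^1 ≡ 3 (mod 2623)
3^2 ≡ 3^2 = 9 ≡ 9 (mod 2623)
3^4 ≡ 9^2 = 81 ≡ 81 (mod 2623)
3^8 ≡ 81^2 = 6561 ≡ 1315 (mod 2623)
3^16 ≡ 1315^2 = 1729225 ≡ 668 (mod 2623)
3^32 ≡ 668^2 = 446224 ≡ 314 (mod 2623)
3^64 ≡ 314^2 = 98596 ≡ 1545 (mod 2623)
3^128 ≡ 1545^2 = 2387025 ≡ 95 (mod 2623)
3^256 ≡ 95^2 = 9025 ≡ 1156 (mod 2623)
3^512 ≡ 1156^2 = 1336336 ≡ 1229 (mod 2623)
3^1024 ≡ 1229^2 = 1510441 ≡ 2216 (mod 2623)
3^2048 ≡ 2216^2 = 4910656 ≡ 400 (mod 2623)
2622 = 2048 + 512 + 32 + 16 + 8 + 4 + 2 in binary powers of 2.
So 3^2622 ≡ 400 · 1229 · 314 · 668 · 1315 · 81 · 9 ≡ 680 (mod 2623).
Since 680 ≠ 1, base 3 is a Fermat witness: 2623 is composite.

680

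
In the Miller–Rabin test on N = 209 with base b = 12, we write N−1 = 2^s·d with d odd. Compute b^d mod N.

209 − 1 = 208 = 2^4 · 13, so d = 13.
12^1 ≡ 12 (mod 209)
12^2 ≡ 12^2 = 144 ≡ 144 (mod 209)
12^4 ≡ 144^2 = 20736 ≡ 45 (mod 209)
12^8 ≡ 45^2 = 2025 ≡ 144 (mod 209)
13 = 8 + 4 + 1 in binary powers of 2.
So 12^13 ≡ 144 · 45 · 12 ≡ 12 (mod 209).
Squaring chain: 12 → 144 → 45 → 144; never reaches −1, so base 12 is a Miller–Rabin witness that 209 is composite.

12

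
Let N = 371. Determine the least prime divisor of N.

7

371 is odd.
Digit sum 11, not divisible by 3.
Ends in 1: not divisible by 5.
7: 371 = 7·53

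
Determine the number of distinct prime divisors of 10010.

10010 = 2 · 5005
5005 = 5 · 1001
1001 = 7 · 143
143 = 11 · 13
10010 = 2 · 5 · 7 · 11 · 13, which has 5 distinct prime factors.

5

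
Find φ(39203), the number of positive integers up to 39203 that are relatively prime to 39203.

38808

Factor: 39203 = 197 · 199.
φ(39203) = (197−1) · (199−1) = 196 · 198 = 38808.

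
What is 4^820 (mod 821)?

4^1 ≡ 4 (mod 821)
4^2 ≡ 4^2 = 16 ≡ 16 (mod 821)
4^4 ≡ 16^2 = 256 ≡ 256 (mod 821)
4^8 ≡ 256^2 = 65536 ≡ 677 (mod 821)
4^16 ≡ 677^2 = 458329 ≡ 211 (mod 821)
4^32 ≡ 211^2 = 44521 ≡ 187 (mod 821)
4^64 ≡ 187^2 = 34969 ≡ 487 (mod 821)
4^128 ≡ 487^2 = 237169 ≡ 721 (mod 821)
4^256 ≡ 721^2 = 519841 ≡ 148 (mod 821)
4^512 ≡ 148^2 = 21904 ≡ 558 (mod 821)
820 = 512 + 256 + 32 + 16 + 4 in binary powers of 2.
So 4^820 ≡ 558 · 148 · 187 · 211 · 256 ≡ 1 (mod 821).
Since the result is 1, base 4 gives no evidence that 821 is composite.

1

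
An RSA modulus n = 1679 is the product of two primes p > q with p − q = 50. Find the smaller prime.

23

Since p = q + 50, we have 1679 = q(q + 50), so q² + 50q − 1679 = 0.
Discriminant: 50² + 4·1679 = 2500 + 6716 = 9216; √9216 = 96.
q = (−50 + 96)/2 = 23, and p = q + 50 = 73.
Check: 23 · 73 = 1679.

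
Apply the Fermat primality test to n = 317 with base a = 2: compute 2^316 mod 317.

2^1 ≡ 2 (mod 317)
2^2 ≡ 2^2 = 4 ≡ 4 (mod 317)
2^4 ≡ 4^2 = 16 ≡ 16 (mod 317)
2^8 ≡ 16^2 = 256 ≡ 256 (mod 317)
2^16 ≡ 256^2 = 65536 ≡ 234 (mod 317)
2^32 ≡ 234^2 = 54756 ≡ 232 (mod 317)
2^64 ≡ 232^2 = 53824 ≡ 251 (mod 317)
2^128 ≡ 251^2 = 63001 ≡ 235 (mod 317)
2^256 ≡ 235^2 = 55225 ≡ 67 (mod 317)
316 = 256 + 32 + 16 + 8 + 4 in binary powers of 2.
So 2^316 ≡ 67 · 232 · 234 · 256 · 16 ≡ 1 (mod 317).
Since the result is 1, base 2 gives no evidence that 317 is composite.

1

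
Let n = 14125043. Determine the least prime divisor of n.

14125043 is odd.
Digit sum 20, not divisible by 3.
Ends in 3: not divisible by 5.
7: 14125043 = 7·2017863 + 2
11: 14125043 = 11·1284094 + 9
13: 14125043 = 13·1086541 + 10
17: 14125043 = 17·830884 + 15
19: 14125043 = 19·743423 + 6
23: 14125043 = 23·614132 + 7
29: 14125043 = 29·487070 + 13
31: 14125043 = 31·455646 + 17
37: 14125043 = 37·381757 + 34
41: 14125043 = 41·344513 + 10
43: 14125043 = 43·328489 + 16
47: 14125043 = 47·300532 + 39
53: 14125043 = 53·266510 + 13
59: 14125043 = 59·239407 + 30
61: 14125043 = 61·231558 + 5
67: 14125043 = 67·210821 + 36
71: 14125043 = 71·198944 + 19
73: 14125043 = 73·193493 + 54
79: 14125043 = 79·178798 + 1
83: 14125043 = 83·170181 + 20
89: 14125043 = 89·158708 + 31
97: 14125043 = 97·145619

97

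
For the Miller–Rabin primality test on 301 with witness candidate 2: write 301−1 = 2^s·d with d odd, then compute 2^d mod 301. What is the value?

204

301 − 1 = 300 = 2^2 · 75, so d = 75.
2^1 ≡ 2 (mod 301)
2^2 ≡ 2^2 = 4 ≡ 4 (mod 301)
2^4 ≡ 4^2 = 16 ≡ 16 (mod 301)
2^8 ≡ 16^2 = 256 ≡ 256 (mod 301)
2^16 ≡ 256^2 = 65536 ≡ 219 (mod 301)
2^32 ≡ 219^2 = 47961 ≡ 102 (mod 301)
2^64 ≡ 102^2 = 10404 ≡ 170 (mod 301)
75 = 64 + 8 + 2 + 1 in binary powers of 2.
So 2^75 ≡ 170 · 256 · 4 · 2 ≡ 204 (mod 301).
Squaring chain: 204 → 78; never reaches −1, so base 2 is a Miller–Rabin witness that 301 is composite.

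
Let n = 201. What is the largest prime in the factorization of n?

67

201 = 3 · 67
67 is prime.
So 201 = 3 · 67; the largest prime factor is 67.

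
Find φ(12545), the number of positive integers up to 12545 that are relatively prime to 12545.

Factor: 12545 = 5 · 13 · 193.
φ(12545) = (5−1) · (13−1) · (193−1) = 4 · 12 · 192 = 9216.

9216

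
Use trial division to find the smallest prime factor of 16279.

16279 is odd.
Digit sum 25, not divisible by 3.
Ends in 9: not divisible by 5.
7: 16279 = 7·2325 + 4
11: 16279 = 11·1479 + 10
13: 16279 = 13·1252 + 3
17: 16279 = 17·957 + 10
19: 16279 = 19·856 + 15
23: 16279 = 23·707 + 18
29: 16279 = 29·561 + 10
31: 16279 = 31·525 + 4
37: 16279 = 37·439 + 36
41: 16279 = 41·397 + 2
43: 16279 = 43·378 + 25
47: 16279 = 47·346 + 17
53: 16279 = 53·307 + 8
59: 16279 = 59·275 + 54
61: 16279 = 61·266 + 53
67: 16279 = 67·242 + 65
71: 16279 = 71·229 + 20
73: 16279 = 73·223

73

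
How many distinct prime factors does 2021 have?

2021 = 43 · 47
2021 = 43 · 47, which has 2 distinct prime factors.

2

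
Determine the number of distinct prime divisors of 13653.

3

13653 = 3^2 · 1517
1517 = 37 · 41
13653 = 3^2 · 37 · 41, which has 3 distinct prime factors.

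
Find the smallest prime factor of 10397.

10397 is odd.
Digit sum 20, not divisible by 3.
Ends in 7: not divisible by 5.
7: 10397 = 7·1485 + 2
11: 10397 = 11·945 + 2
13: 10397 = 13·799 + 10
17: 10397 = 17·611 + 10
19: 10397 = 19·547 + 4
23: 10397 = 23·452 + 1
29: 10397 = 29·358 + 15
31: 10397 = 31·335 + 12
37: 10397 = 37·281

37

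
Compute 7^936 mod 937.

7^1 ≡ 7 (mod 937)
7^2 ≡ 7^2 = 49 ≡ 49 (mod 937)
7^4 ≡ 49^2 = 2401 ≡ 527 (mod 937)
7^8 ≡ 527^2 = 277729 ≡ 377 (mod 937)
7^16 ≡ 377^2 = 142129 ≡ 642 (mod 937)
7^32 ≡ 642^2 = 412164 ≡ 821 (mod 937)
7^64 ≡ 821^2 = 674041 ≡ 338 (mod 937)
7^128 ≡ 338^2 = 114244 ≡ 867 (mod 937)
7^256 ≡ 867^2 = 751689 ≡ 215 (mod 937)
7^512 ≡ 215^2 = 46225 ≡ 312 (mod 937)
936 = 512 + 256 + 128 + 32 + 8 in binary powers of 2.
So 7^936 ≡ 312 · 215 · 867 · 821 · 377 ≡ 1 (mod 937).
Since the result is 1, base 7 gives no evidence that 937 is composite.

1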